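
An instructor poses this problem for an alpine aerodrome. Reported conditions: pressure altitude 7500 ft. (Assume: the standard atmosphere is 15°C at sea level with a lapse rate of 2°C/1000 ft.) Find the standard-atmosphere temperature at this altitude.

ISA temperature = 15 − 2 × (7500/1000) = 15 − 15 = 0°C.

0°C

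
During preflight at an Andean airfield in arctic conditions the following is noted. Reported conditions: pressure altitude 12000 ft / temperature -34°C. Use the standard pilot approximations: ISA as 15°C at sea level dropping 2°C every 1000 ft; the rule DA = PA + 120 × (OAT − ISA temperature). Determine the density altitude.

9000 ft

ISA temperature at 12000 ft = 15 − 2 × (12000/1000) = -9°C.
ISA deviation = -34 − (-9) = -25°C.
Density altitude = 12000 + 120 × (-25) = 12000 + (-3000) = 9000 ft.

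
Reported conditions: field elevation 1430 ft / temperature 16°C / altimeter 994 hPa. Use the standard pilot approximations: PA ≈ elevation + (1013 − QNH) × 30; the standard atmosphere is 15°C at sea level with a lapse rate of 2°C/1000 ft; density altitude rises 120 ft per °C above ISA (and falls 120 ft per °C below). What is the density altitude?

Pressure altitude = 1430 + (1013 − 994) × 30 = 1430 + (+570) = 2000 ft.
ISA temperature at 2000 ft = 15 − 2 × (2000/1000) = 11°C.
ISA deviation = 16 − 11 = +5°C.
Density altitude = 2000 + 120 × (5) = 2600 ft.

2600 ft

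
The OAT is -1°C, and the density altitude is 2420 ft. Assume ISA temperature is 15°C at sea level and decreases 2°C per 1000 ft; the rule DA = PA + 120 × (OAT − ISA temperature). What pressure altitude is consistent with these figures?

3500 ft

DA = PA + 120 × (OAT − (15 − 2·PA/1000)) = PA + 120·OAT − 1800 + 0.24·PA = 1.24·PA + 120·OAT − 1800.
So 1.24·PA = 2420 − 120 × (-1) + 1800 = 4340.
PA = 4340 / 1.24 = 3500 ft.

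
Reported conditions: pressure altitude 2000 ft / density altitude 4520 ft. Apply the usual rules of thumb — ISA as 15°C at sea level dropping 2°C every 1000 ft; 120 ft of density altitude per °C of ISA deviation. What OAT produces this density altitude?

32°C

Density altitude − pressure altitude = 4520 − 2000 = +2520 ft.
At 120 ft/°C that is an ISA deviation of 2520/120 = +21°C.
ISA temperature at 2000 ft = 15 − 2 × (2000/1000) = 11°C.
OAT = ISA + deviation = 11 + (+21) = 32°C.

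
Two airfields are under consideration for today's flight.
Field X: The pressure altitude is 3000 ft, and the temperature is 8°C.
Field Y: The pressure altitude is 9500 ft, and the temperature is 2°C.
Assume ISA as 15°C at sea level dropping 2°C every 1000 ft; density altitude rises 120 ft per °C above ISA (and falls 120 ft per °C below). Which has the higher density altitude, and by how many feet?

Field X: ISA temp = 9°C, deviation -1°C, DA = 3000 + 120 × (-1) = 2880 ft.
Field Y: ISA temp = -4°C, deviation +6°C, DA = 9500 + 120 × 6 = 10220 ft.
Field Y is higher by 10220 − 2880 = 7340 ft.

Field Y by 7340 ft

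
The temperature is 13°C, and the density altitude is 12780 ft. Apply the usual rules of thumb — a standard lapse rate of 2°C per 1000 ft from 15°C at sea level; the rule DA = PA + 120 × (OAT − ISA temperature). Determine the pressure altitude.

DA = PA + 120 × (OAT − (15 − 2·PA/1000)) = PA + 120·OAT − 1800 + 0.24·PA = 1.24·PA + 120·OAT − 1800.
So 1.24·PA = 12780 − 120 × 13 + 1800 = 13020.
PA = 13020 / 1.24 = 10500 ft.

10500 ft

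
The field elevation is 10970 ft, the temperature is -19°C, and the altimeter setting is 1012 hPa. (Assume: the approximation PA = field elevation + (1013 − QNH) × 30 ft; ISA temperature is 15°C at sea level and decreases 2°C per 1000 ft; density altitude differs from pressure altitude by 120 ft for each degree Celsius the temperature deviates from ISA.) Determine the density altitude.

9560 ft

Pressure altitude = 10970 + (1013 − 1012) × 30 = 10970 + (+30) = 11000 ft.
ISA temperature at 11000 ft = 15 − 2 × (11000/1000) = -7°C.
ISA deviation = -19 − (-7) = -12°C.
Density altitude = 11000 + 120 × (-12) = 9560 ft.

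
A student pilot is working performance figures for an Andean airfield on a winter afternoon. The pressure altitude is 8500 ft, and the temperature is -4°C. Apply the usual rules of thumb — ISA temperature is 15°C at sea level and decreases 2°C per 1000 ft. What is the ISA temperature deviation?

ISA-2°C

ISA temperature at 8500 ft = 15 − 2 × (8500/1000) = -2°C.
Deviation = OAT − ISA = -4 − (-2) = -2°C.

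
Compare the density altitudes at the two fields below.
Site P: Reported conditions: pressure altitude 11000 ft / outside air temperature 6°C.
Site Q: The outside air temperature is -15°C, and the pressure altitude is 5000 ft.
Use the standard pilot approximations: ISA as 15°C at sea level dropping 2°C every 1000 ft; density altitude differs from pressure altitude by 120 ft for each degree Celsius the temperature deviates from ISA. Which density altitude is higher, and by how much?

Site P by 9960 ft

Site P: ISA temp = -7°C, deviation +13°C, DA = 11000 + 120 × 13 = 12560 ft.
Site Q: ISA temp = 5°C, deviation -20°C, DA = 5000 + 120 × (-20) = 2600 ft.
Site P is higher by 12560 − 2600 = 9960 ft.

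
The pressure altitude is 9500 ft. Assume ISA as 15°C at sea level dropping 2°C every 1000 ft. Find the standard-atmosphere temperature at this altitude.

ISA temperature = 15 − 2 × (9500/1000) = 15 − 19 = -4°C.

-4°C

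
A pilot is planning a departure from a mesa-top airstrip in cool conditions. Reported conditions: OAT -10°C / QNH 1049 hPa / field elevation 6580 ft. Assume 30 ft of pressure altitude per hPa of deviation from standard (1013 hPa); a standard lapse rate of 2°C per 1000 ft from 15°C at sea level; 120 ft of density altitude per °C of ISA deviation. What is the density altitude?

Pressure altitude = 6580 + (1013 − 1049) × 30 = 6580 + (-1080) = 5500 ft.
ISA temperature at 5500 ft = 15 − 2 × (5500/1000) = 4°C.
ISA deviation = -10 − 4 = -14°C.
Density altitude = 5500 + 120 × (-14) = 3820 ft.

3820 ft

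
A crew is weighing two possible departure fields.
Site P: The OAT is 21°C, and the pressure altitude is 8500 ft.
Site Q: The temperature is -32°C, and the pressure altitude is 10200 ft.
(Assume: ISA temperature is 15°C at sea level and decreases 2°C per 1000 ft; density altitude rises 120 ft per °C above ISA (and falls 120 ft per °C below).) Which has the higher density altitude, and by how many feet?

Site P: ISA temp = -2°C, deviation +23°C, DA = 8500 + 120 × 23 = 11260 ft.
Site Q: ISA temp = -5.4°C, deviation -26.6°C, DA = 10200 + 120 × (-26.6) = 7008 ft.
Site P is higher by 11260 − 7008 = 4252 ft.

Site P by 4252 ft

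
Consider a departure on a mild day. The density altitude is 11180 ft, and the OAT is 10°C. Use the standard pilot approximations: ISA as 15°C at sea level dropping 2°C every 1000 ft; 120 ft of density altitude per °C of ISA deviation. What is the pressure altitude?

9500 ft

DA = PA + 120 × (OAT − (15 − 2·PA/1000)) = PA + 120·OAT − 1800 + 0.24·PA = 1.24·PA + 120·OAT − 1800.
So 1.24·PA = 11180 − 120 × 10 + 1800 = 11780.
PA = 11780 / 1.24 = 9500 ft.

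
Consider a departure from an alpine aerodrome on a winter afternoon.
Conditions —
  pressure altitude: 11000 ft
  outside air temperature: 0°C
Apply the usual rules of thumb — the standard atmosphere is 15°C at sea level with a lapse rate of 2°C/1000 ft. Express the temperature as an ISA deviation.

ISA+7°C

ISA temperature at 11000 ft = 15 − 2 × (11000/1000) = -7°C.
Deviation = OAT − ISA = 0 − (-7) = +7°C.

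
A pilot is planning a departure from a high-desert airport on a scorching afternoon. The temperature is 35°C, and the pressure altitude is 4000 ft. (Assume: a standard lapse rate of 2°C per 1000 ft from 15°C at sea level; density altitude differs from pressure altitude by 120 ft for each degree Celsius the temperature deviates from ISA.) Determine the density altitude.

ISA temperature at 4000 ft = 15 − 2 × (4000/1000) = 7°C.
ISA deviation = 35 − 7 = +28°C.
Density altitude = 4000 + 120 × (28) = 4000 + (+3360) = 7360 ft.

7360 ft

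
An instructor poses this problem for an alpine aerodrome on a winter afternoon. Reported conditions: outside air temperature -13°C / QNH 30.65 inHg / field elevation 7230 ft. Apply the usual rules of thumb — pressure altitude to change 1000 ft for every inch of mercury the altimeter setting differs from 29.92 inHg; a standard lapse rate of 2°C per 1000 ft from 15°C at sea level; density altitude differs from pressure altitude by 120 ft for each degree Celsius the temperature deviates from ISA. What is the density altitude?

Pressure altitude = 7230 + (29.92 − 30.65) × 1000 = 7230 + (-730) = 6500 ft.
ISA temperature at 6500 ft = 15 − 2 × (6500/1000) = 2°C.
ISA deviation = -13 − 2 = -15°C.
Density altitude = 6500 + 120 × (-15) = 4700 ft.

4700 ft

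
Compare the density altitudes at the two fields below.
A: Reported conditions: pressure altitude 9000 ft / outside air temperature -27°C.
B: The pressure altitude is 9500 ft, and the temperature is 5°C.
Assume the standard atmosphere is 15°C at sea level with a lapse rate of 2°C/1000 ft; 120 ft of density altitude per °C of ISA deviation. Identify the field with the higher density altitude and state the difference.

B by 4460 ft

A: ISA temp = -3°C, deviation -24°C, DA = 9000 + 120 × (-24) = 6120 ft.
B: ISA temp = -4°C, deviation +9°C, DA = 9500 + 120 × 9 = 10580 ft.
B is higher by 10580 − 6120 = 4460 ft.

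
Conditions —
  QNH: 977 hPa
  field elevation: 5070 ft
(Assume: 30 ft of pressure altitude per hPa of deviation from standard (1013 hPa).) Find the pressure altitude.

Pressure correction = (1013 − 977) × 30 = +1080 ft.
Pressure altitude = 5070 + (+1080) = 6150 ft.

6150 ft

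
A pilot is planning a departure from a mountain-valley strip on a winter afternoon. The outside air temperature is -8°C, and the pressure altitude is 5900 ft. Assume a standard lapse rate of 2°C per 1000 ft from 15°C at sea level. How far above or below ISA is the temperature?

ISA temperature at 5900 ft = 15 − 2 × (5900/1000) = 3.2°C.
Deviation = OAT − ISA = -8 − 3.2 = -11.2°C.

ISA-11.2°C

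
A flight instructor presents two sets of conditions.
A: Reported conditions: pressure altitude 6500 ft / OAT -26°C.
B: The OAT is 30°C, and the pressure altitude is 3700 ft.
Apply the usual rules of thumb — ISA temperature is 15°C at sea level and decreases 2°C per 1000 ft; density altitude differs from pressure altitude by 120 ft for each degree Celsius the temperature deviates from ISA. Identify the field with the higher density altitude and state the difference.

A: ISA temp = 2°C, deviation -28°C, DA = 6500 + 120 × (-28) = 3140 ft.
B: ISA temp = 7.6°C, deviation +22.4°C, DA = 3700 + 120 × 22.4 = 6388 ft.
B is higher by 6388 − 3140 = 3248 ft.

B by 3248 ft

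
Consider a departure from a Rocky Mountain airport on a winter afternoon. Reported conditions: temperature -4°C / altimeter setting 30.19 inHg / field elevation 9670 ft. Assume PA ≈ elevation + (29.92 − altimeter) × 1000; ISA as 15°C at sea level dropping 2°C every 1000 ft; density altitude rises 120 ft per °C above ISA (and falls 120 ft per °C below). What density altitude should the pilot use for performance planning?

9376 ft

Pressure altitude = 9670 + (29.92 − 30.19) × 1000 = 9670 + (-270) = 9400 ft.
ISA temperature at 9400 ft = 15 − 2 × (9400/1000) = -3.8°C.
ISA deviation = -4 − (-3.8) = -0.2°C.
Density altitude = 9400 + 120 × (-0.2) = 9376 ft.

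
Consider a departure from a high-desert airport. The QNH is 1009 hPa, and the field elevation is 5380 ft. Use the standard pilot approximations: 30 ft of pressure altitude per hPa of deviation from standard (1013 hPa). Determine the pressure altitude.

5500 ft

Pressure correction = (1013 − 1009) × 30 = +120 ft.
Pressure altitude = 5380 + (+120) = 5500 ft.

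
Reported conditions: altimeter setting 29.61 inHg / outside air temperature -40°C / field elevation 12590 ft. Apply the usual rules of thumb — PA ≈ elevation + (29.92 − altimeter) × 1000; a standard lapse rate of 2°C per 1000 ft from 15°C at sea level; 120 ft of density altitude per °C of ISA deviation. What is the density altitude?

9396 ft

Pressure altitude = 12590 + (29.92 − 29.61) × 1000 = 12590 + (+310) = 12900 ft.
ISA temperature at 12900 ft = 15 − 2 × (12900/1000) = -10.8°C.
ISA deviation = -40 − (-10.8) = -29.2°C.
Density altitude = 12900 + 120 × (-29.2) = 9396 ft.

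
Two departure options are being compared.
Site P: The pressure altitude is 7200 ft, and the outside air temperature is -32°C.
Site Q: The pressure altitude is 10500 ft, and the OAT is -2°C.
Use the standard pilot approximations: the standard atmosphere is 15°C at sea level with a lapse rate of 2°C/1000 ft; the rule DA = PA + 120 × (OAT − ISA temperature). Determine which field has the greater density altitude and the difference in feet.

Site Q by 7692 ft

Site P: ISA temp = 0.6°C, deviation -32.6°C, DA = 7200 + 120 × (-32.6) = 3288 ft.
Site Q: ISA temp = -6°C, deviation +4°C, DA = 10500 + 120 × 4 = 10980 ft.
Site Q is higher by 10980 − 3288 = 7692 ft.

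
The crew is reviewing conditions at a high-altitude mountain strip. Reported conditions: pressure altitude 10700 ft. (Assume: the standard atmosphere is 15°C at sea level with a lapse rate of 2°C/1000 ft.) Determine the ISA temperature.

-6.4°C

ISA temperature = 15 − 2 × (10700/1000) = 15 − 21.4 = -6.4°C.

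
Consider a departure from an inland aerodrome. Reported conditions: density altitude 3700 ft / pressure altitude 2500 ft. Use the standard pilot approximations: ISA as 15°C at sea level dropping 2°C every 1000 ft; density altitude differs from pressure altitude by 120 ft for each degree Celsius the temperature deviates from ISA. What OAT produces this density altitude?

Density altitude − pressure altitude = 3700 − 2500 = +1200 ft.
At 120 ft/°C that is an ISA deviation of 1200/120 = +10°C.
ISA temperature at 2500 ft = 15 − 2 × (2500/1000) = 10°C.
OAT = ISA + deviation = 10 + (+10) = 20°C.

20°C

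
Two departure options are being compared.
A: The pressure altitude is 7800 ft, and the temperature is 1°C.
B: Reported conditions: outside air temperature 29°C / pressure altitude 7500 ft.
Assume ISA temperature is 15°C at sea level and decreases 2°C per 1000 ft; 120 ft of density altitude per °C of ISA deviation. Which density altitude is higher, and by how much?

A: ISA temp = -0.6°C, deviation +1.6°C, DA = 7800 + 120 × 1.6 = 7992 ft.
B: ISA temp = 0°C, deviation +29°C, DA = 7500 + 120 × 29 = 10980 ft.
B is higher by 10980 − 7992 = 2988 ft.

B by 2988 ft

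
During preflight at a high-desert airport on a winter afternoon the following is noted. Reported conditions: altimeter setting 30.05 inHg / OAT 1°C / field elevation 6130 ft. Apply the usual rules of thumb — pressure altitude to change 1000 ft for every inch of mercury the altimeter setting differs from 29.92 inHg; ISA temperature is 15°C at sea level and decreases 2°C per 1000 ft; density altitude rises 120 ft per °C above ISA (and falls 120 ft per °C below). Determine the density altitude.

5760 ft

Pressure altitude = 6130 + (29.92 − 30.05) × 1000 = 6130 + (-130) = 6000 ft.
ISA temperature at 6000 ft = 15 − 2 × (6000/1000) = 3°C.
ISA deviation = 1 − 3 = -2°C.
Density altitude = 6000 + 120 × (-2) = 5760 ft.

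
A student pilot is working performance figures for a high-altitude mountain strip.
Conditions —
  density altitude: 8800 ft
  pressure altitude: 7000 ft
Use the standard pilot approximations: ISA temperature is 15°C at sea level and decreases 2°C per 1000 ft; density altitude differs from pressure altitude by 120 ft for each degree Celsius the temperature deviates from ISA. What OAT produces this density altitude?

16°C

Density altitude − pressure altitude = 8800 − 7000 = +1800 ft.
At 120 ft/°C that is an ISA deviation of 1800/120 = +15°C.
ISA temperature at 7000 ft = 15 − 2 × (7000/1000) = 1°C.
OAT = ISA + deviation = 1 + (+15) = 16°C.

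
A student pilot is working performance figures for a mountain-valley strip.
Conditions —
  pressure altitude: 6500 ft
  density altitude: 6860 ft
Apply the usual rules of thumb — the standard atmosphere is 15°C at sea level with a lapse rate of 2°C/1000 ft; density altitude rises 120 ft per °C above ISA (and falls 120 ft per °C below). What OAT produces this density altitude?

5°C

Density altitude − pressure altitude = 6860 − 6500 = +360 ft.
At 120 ft/°C that is an ISA deviation of 360/120 = +3°C.
ISA temperature at 6500 ft = 15 − 2 × (6500/1000) = 2°C.
OAT = ISA + deviation = 2 + (+3) = 5°C.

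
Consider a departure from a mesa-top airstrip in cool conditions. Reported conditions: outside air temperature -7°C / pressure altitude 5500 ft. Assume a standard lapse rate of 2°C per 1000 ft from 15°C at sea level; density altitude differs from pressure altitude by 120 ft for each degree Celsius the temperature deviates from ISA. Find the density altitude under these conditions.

ISA temperature at 5500 ft = 15 − 2 × (5500/1000) = 4°C.
ISA deviation = -7 − 4 = -11°C.
Density altitude = 5500 + 120 × (-11) = 5500 + (-1320) = 4180 ft.

4180 ft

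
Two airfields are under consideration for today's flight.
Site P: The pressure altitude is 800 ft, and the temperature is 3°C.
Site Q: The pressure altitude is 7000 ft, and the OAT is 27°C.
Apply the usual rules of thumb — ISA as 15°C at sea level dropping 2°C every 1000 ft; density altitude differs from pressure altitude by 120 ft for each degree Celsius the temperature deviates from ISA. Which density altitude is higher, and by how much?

Site Q by 10568 ft

Site P: ISA temp = 13.4°C, deviation -10.4°C, DA = 800 + 120 × (-10.4) = -448 ft.
Site Q: ISA temp = 1°C, deviation +26°C, DA = 7000 + 120 × 26 = 10120 ft.
Site Q is higher by 10120 − (-448) = 10568 ft.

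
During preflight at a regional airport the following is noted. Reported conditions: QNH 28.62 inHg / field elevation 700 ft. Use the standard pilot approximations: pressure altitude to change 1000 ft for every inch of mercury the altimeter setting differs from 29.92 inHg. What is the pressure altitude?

2000 ft

Pressure correction = (29.92 − 28.62) × 1000 = +1300 ft.
Pressure altitude = 700 + (+1300) = 2000 ft.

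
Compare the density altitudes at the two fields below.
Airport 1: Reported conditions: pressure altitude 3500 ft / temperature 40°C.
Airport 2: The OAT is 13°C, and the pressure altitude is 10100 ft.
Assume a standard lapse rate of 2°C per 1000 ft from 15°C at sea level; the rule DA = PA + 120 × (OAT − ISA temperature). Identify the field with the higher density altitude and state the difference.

Airport 2 by 4944 ft

Airport 1: ISA temp = 8°C, deviation +32°C, DA = 3500 + 120 × 32 = 7340 ft.
Airport 2: ISA temp = -5.2°C, deviation +18.2°C, DA = 10100 + 120 × 18.2 = 12284 ft.
Airport 2 is higher by 12284 − 7340 = 4944 ft.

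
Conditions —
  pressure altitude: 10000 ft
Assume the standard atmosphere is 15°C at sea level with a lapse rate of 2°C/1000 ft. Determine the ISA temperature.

ISA temperature = 15 − 2 × (10000/1000) = 15 − 20 = -5°C.

-5°C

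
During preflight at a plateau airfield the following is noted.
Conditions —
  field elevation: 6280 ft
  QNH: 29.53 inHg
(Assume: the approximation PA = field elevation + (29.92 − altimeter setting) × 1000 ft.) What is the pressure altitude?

Pressure correction = (29.92 − 29.53) × 1000 = +390 ft.
Pressure altitude = 6280 + (+390) = 6670 ft.

6670 ft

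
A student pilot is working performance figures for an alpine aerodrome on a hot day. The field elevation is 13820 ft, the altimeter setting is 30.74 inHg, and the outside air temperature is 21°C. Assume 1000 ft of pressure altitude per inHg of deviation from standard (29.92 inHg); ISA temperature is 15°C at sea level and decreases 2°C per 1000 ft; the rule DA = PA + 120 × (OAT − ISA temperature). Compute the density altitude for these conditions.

Pressure altitude = 13820 + (29.92 − 30.74) × 1000 = 13820 + (-820) = 13000 ft.
ISA temperature at 13000 ft = 15 − 2 × (13000/1000) = -11°C.
ISA deviation = 21 − (-11) = +32°C.
Density altitude = 13000 + 120 × (32) = 16840 ft.

16840 ft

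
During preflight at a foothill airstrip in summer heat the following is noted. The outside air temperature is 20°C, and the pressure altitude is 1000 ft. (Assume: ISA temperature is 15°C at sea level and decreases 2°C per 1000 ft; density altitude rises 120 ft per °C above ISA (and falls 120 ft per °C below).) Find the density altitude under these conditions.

ISA temperature at 1000 ft = 15 − 2 × (1000/1000) = 13°C.
ISA deviation = 20 − 13 = +7°C.
Density altitude = 1000 + 120 × (7) = 1000 + (+840) = 1840 ft.

1840 ft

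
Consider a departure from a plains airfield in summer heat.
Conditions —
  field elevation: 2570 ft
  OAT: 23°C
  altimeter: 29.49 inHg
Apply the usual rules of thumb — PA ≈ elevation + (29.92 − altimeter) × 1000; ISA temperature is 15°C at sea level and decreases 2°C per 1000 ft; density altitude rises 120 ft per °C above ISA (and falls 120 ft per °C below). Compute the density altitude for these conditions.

4680 ft

Pressure altitude = 2570 + (29.92 − 29.49) × 1000 = 2570 + (+430) = 3000 ft.
ISA temperature at 3000 ft = 15 − 2 × (3000/1000) = 9°C.
ISA deviation = 23 − 9 = +14°C.
Density altitude = 3000 + 120 × (14) = 4680 ft.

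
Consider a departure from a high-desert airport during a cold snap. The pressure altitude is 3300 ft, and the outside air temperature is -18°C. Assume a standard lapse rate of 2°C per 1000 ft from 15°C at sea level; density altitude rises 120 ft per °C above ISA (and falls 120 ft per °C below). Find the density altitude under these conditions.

132 ft

ISA temperature at 3300 ft = 15 − 2 × (3300/1000) = 8.4°C.
ISA deviation = -18 − 8.4 = -26.4°C.
Density altitude = 3300 + 120 × (-26.4) = 3300 + (-3168) = 132 ft.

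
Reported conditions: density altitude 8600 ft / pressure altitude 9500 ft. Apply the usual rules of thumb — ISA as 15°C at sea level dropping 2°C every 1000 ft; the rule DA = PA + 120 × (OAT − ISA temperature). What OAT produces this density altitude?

Density altitude − pressure altitude = 8600 − 9500 = -900 ft.
At 120 ft/°C that is an ISA deviation of -900/120 = -7.5°C.
ISA temperature at 9500 ft = 15 − 2 × (9500/1000) = -4°C.
OAT = ISA + deviation = -4 + (-7.5) = -11.5°C.

-11.5°C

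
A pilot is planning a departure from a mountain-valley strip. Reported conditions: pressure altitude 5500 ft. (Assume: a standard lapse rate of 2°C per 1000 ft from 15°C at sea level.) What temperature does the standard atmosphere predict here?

4°C

ISA temperature = 15 − 2 × (5500/1000) = 15 − 11 = 4°C.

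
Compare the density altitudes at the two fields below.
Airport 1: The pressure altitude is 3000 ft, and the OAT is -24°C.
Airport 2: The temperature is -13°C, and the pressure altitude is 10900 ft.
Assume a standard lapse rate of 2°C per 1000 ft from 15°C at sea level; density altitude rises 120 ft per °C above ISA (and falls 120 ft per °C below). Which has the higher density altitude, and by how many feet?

Airport 2 by 11116 ft

Airport 1: ISA temp = 9°C, deviation -33°C, DA = 3000 + 120 × (-33) = -960 ft.
Airport 2: ISA temp = -6.8°C, deviation -6.2°C, DA = 10900 + 120 × (-6.2) = 10156 ft.
Airport 2 is higher by 10156 − (-960) = 11116 ft.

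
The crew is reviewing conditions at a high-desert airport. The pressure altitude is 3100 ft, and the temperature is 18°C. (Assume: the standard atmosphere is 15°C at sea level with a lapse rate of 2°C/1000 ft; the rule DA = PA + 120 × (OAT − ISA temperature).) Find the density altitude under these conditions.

4204 ft

ISA temperature at 3100 ft = 15 − 2 × (3100/1000) = 8.8°C.
ISA deviation = 18 − 8.8 = +9.2°C.
Density altitude = 3100 + 120 × (9.2) = 3100 + (+1104) = 4204 ft.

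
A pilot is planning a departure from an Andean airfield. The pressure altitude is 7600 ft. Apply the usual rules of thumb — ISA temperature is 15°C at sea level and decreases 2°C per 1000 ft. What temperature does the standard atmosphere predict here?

-0.2°C

ISA temperature = 15 − 2 × (7600/1000) = 15 − 15.2 = -0.2°C.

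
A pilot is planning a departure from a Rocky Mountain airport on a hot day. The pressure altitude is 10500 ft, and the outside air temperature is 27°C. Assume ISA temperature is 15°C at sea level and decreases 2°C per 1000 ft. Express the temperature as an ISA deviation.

ISA+33°C

ISA temperature at 10500 ft = 15 − 2 × (10500/1000) = -6°C.
Deviation = OAT − ISA = 27 − (-6) = +33°C.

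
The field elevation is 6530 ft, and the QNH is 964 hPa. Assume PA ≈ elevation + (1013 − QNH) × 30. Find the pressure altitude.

8000 ft

Pressure correction = (1013 − 964) × 30 = +1470 ft.
Pressure altitude = 6530 + (+1470) = 8000 ft.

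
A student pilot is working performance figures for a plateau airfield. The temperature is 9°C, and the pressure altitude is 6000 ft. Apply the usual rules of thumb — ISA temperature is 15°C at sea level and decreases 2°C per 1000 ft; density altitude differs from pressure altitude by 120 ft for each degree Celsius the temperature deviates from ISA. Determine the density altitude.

6720 ft

ISA temperature at 6000 ft = 15 − 2 × (6000/1000) = 3°C.
ISA deviation = 9 − 3 = +6°C.
Density altitude = 6000 + 120 × (6) = 6000 + (+720) = 6720 ft.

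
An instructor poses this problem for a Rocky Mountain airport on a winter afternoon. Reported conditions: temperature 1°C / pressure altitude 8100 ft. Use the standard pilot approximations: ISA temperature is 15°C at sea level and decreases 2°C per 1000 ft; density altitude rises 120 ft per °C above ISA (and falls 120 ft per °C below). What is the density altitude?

8364 ft

ISA temperature at 8100 ft = 15 − 2 × (8100/1000) = -1.2°C.
ISA deviation = 1 − (-1.2) = +2.2°C.
Density altitude = 8100 + 120 × (2.2) = 8100 + (+264) = 8364 ft.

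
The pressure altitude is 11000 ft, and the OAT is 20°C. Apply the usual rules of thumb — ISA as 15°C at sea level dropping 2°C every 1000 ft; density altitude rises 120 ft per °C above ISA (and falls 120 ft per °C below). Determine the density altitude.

14240 ft

ISA temperature at 11000 ft = 15 − 2 × (11000/1000) = -7°C.
ISA deviation = 20 − (-7) = +27°C.
Density altitude = 11000 + 120 × (27) = 11000 + (+3240) = 14240 ft.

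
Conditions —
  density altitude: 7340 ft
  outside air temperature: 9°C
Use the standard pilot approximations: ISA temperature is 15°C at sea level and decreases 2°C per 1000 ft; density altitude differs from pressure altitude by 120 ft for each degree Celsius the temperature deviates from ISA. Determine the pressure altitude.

6500 ft

DA = PA + 120 × (OAT − (15 − 2·PA/1000)) = PA + 120·OAT − 1800 + 0.24·PA = 1.24·PA + 120·OAT − 1800.
So 1.24·PA = 7340 − 120 × 9 + 1800 = 8060.
PA = 8060 / 1.24 = 6500 ft.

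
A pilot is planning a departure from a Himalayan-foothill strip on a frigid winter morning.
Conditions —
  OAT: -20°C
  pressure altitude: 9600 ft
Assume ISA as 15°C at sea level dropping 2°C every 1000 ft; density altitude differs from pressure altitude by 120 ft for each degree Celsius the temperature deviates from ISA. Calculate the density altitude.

ISA temperature at 9600 ft = 15 − 2 × (9600/1000) = -4.2°C.
ISA deviation = -20 − (-4.2) = -15.8°C.
Density altitude = 9600 + 120 × (-15.8) = 9600 + (-1896) = 7704 ft.

7704 ft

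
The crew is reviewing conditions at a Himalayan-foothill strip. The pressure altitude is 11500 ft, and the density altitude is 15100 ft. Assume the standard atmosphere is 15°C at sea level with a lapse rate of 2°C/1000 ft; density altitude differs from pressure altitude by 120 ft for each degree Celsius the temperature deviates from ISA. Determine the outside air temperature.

22°C

Density altitude − pressure altitude = 15100 − 11500 = +3600 ft.
At 120 ft/°C that is an ISA deviation of 3600/120 = +30°C.
ISA temperature at 11500 ft = 15 − 2 × (11500/1000) = -8°C.
OAT = ISA + deviation = -8 + (+30) = 22°C.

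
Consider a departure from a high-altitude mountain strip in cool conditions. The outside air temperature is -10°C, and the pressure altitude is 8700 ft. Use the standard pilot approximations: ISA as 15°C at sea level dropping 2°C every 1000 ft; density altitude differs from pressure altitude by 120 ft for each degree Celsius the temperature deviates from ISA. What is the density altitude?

ISA temperature at 8700 ft = 15 − 2 × (8700/1000) = -2.4°C.
ISA deviation = -10 − (-2.4) = -7.6°C.
Density altitude = 8700 + 120 × (-7.6) = 8700 + (-912) = 7788 ft.

7788 ft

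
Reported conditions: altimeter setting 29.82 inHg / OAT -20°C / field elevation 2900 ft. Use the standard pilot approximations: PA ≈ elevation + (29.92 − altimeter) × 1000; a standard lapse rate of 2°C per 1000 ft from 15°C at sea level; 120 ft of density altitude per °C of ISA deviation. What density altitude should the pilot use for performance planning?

Pressure altitude = 2900 + (29.92 − 29.82) × 1000 = 2900 + (+100) = 3000 ft.
ISA temperature at 3000 ft = 15 − 2 × (3000/1000) = 9°C.
ISA deviation = -20 − 9 = -29°C.
Density altitude = 3000 + 120 × (-29) = -480 ft.

-480 ft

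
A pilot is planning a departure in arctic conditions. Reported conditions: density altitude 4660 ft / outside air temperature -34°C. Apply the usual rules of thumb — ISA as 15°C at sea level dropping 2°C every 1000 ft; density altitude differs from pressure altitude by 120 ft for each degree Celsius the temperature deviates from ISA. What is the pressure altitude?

DA = PA + 120 × (OAT − (15 − 2·PA/1000)) = PA + 120·OAT − 1800 + 0.24·PA = 1.24·PA + 120·OAT − 1800.
So 1.24·PA = 4660 − 120 × (-34) + 1800 = 10540.
PA = 10540 / 1.24 = 8500 ft.

8500 ft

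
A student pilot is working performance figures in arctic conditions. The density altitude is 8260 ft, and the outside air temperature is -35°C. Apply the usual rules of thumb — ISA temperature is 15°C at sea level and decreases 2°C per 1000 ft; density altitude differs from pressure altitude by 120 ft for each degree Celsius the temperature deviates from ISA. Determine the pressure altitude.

11500 ft

DA = PA + 120 × (OAT − (15 − 2·PA/1000)) = PA + 120·OAT − 1800 + 0.24·PA = 1.24·PA + 120·OAT − 1800.
So 1.24·PA = 8260 − 120 × (-35) + 1800 = 14260.
PA = 14260 / 1.24 = 11500 ft.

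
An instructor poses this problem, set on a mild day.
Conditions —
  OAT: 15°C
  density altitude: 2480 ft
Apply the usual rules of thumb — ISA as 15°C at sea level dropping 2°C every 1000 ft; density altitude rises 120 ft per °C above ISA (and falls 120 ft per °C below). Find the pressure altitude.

DA = PA + 120 × (OAT − (15 − 2·PA/1000)) = PA + 120·OAT − 1800 + 0.24·PA = 1.24·PA + 120·OAT − 1800.
So 1.24·PA = 2480 − 120 × 15 + 1800 = 2480.
PA = 2480 / 1.24 = 2000 ft.

2000 ft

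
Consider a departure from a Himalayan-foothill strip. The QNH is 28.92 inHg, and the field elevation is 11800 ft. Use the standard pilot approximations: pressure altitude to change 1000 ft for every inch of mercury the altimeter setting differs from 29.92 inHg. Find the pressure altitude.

Pressure correction = (29.92 − 28.92) × 1000 = +1000 ft.
Pressure altitude = 11800 + (+1000) = 12800 ft.

12800 ft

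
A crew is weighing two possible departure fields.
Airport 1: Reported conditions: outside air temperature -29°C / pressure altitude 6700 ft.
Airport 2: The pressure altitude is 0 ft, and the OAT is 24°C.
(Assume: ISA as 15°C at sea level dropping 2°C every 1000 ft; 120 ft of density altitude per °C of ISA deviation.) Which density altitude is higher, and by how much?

Airport 1 by 1948 ft

Airport 1: ISA temp = 1.6°C, deviation -30.6°C, DA = 6700 + 120 × (-30.6) = 3028 ft.
Airport 2: ISA temp = 15°C, deviation +9°C, DA = 0 + 120 × 9 = 1080 ft.
Airport 1 is higher by 3028 − 1080 = 1948 ft.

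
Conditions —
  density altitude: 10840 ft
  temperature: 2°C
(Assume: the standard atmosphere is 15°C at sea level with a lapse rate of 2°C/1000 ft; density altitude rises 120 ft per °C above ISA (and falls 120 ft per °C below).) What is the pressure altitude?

10000 ft

DA = PA + 120 × (OAT − (15 − 2·PA/1000)) = PA + 120·OAT − 1800 + 0.24·PA = 1.24·PA + 120·OAT − 1800.
So 1.24·PA = 10840 − 120 × 2 + 1800 = 12400.
PA = 12400 / 1.24 = 10000 ft.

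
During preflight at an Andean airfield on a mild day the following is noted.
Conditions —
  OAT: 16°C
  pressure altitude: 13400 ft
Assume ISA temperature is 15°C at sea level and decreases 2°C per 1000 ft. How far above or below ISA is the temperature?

ISA temperature at 13400 ft = 15 − 2 × (13400/1000) = -11.8°C.
Deviation = OAT − ISA = 16 − (-11.8) = +27.8°C.

ISA+27.8°C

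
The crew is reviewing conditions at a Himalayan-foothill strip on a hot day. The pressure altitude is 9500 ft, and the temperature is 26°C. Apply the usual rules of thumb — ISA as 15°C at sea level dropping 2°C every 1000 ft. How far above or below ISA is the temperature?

ISA+30°C

ISA temperature at 9500 ft = 15 − 2 × (9500/1000) = -4°C.
Deviation = OAT − ISA = 26 − (-4) = +30°C.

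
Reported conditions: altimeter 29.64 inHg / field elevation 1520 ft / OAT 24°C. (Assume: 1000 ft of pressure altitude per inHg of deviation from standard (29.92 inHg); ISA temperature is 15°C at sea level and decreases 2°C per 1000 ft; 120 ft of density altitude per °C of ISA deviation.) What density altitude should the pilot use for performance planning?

Pressure altitude = 1520 + (29.92 − 29.64) × 1000 = 1520 + (+280) = 1800 ft.
ISA temperature at 1800 ft = 15 − 2 × (1800/1000) = 11.4°C.
ISA deviation = 24 − 11.4 = +12.6°C.
Density altitude = 1800 + 120 × (12.6) = 3312 ft.

3312 ft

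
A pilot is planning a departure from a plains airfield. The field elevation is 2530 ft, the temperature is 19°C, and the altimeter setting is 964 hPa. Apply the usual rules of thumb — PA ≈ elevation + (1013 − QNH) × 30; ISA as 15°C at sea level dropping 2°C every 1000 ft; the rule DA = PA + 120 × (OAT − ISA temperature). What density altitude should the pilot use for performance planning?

Pressure altitude = 2530 + (1013 − 964) × 30 = 2530 + (+1470) = 4000 ft.
ISA temperature at 4000 ft = 15 − 2 × (4000/1000) = 7°C.
ISA deviation = 19 − 7 = +12°C.
Density altitude = 4000 + 120 × (12) = 5440 ft.

5440 ft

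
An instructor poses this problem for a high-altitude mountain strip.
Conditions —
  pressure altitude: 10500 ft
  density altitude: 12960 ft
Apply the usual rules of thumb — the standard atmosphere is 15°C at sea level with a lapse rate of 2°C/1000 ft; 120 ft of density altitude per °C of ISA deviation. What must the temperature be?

14.5°C

Density altitude − pressure altitude = 12960 − 10500 = +2460 ft.
At 120 ft/°C that is an ISA deviation of 2460/120 = +20.5°C.
ISA temperature at 10500 ft = 15 − 2 × (10500/1000) = -6°C.
OAT = ISA + deviation = -6 + (+20.5) = 14.5°C.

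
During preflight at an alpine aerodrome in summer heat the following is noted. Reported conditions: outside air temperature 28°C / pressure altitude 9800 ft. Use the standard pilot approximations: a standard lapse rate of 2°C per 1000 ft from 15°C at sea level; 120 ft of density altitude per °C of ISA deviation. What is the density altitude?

13712 ft

ISA temperature at 9800 ft = 15 − 2 × (9800/1000) = -4.6°C.
ISA deviation = 28 − (-4.6) = +32.6°C.
Density altitude = 9800 + 120 × (32.6) = 9800 + (+3912) = 13712 ft.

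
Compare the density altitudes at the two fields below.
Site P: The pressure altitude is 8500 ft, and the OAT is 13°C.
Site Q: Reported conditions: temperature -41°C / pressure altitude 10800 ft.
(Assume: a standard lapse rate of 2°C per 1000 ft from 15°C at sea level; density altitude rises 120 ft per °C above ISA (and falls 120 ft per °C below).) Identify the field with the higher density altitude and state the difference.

Site P: ISA temp = -2°C, deviation +15°C, DA = 8500 + 120 × 15 = 10300 ft.
Site Q: ISA temp = -6.6°C, deviation -34.4°C, DA = 10800 + 120 × (-34.4) = 6672 ft.
Site P is higher by 10300 − 6672 = 3628 ft.

Site P by 3628 ft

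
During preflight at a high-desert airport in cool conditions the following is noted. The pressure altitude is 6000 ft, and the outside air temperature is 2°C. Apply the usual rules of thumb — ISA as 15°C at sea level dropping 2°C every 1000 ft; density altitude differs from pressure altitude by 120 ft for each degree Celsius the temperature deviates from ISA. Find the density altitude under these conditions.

ISA temperature at 6000 ft = 15 − 2 × (6000/1000) = 3°C.
ISA deviation = 2 − 3 = -1°C.
Density altitude = 6000 + 120 × (-1) = 6000 + (-120) = 5880 ft.

5880 ft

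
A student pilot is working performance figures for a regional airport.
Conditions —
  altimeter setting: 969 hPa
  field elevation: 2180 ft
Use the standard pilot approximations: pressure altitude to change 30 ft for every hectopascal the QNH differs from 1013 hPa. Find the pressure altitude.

3500 ft

Pressure correction = (1013 − 969) × 30 = +1320 ft.
Pressure altitude = 2180 + (+1320) = 3500 ft.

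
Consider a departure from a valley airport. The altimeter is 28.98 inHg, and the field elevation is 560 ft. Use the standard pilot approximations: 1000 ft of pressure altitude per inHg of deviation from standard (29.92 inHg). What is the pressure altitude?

Pressure correction = (29.92 − 28.98) × 1000 = +940 ft.
Pressure altitude = 560 + (+940) = 1500 ft.

1500 ft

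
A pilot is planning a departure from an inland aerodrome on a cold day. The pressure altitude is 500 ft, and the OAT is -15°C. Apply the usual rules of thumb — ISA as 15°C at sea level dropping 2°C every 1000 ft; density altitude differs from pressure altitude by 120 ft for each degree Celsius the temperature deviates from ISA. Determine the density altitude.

ISA temperature at 500 ft = 15 − 2 × (500/1000) = 14°C.
ISA deviation = -15 − 14 = -29°C.
Density altitude = 500 + 120 × (-29) = 500 + (-3480) = -2980 ft.

-2980 ft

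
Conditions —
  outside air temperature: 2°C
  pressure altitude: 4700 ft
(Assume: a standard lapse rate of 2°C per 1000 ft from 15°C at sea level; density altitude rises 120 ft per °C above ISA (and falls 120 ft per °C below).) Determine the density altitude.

4268 ft

ISA temperature at 4700 ft = 15 − 2 × (4700/1000) = 5.6°C.
ISA deviation = 2 − 5.6 = -3.6°C.
Density altitude = 4700 + 120 × (-3.6) = 4700 + (-432) = 4268 ft.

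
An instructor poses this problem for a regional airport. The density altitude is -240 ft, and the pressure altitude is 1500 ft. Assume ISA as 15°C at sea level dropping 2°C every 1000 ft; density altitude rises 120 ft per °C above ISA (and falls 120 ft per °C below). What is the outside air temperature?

-2.5°C

Density altitude − pressure altitude = -240 − 1500 = -1740 ft.
At 120 ft/°C that is an ISA deviation of -1740/120 = -14.5°C.
ISA temperature at 1500 ft = 15 − 2 × (1500/1000) = 12°C.
OAT = ISA + deviation = 12 + (-14.5) = -2.5°C.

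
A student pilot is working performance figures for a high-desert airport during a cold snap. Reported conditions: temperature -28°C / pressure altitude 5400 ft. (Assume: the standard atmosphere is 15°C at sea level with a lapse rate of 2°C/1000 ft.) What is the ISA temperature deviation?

ISA temperature at 5400 ft = 15 − 2 × (5400/1000) = 4.2°C.
Deviation = OAT − ISA = -28 − 4.2 = -32.2°C.

ISA-32.2°C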